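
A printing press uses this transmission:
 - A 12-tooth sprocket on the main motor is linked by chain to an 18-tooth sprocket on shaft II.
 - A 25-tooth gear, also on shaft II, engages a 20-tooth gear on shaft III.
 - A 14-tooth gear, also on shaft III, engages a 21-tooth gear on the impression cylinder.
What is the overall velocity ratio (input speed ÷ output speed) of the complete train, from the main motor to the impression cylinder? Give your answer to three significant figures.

Each stage contributes driven/driver: chain 18/12 = 1.5, gear mesh 20/25 = 0.8, gear mesh 21/14 = 1.5.
Overall: 1.5 × 0.8 × 1.5 = 1.8.

1.80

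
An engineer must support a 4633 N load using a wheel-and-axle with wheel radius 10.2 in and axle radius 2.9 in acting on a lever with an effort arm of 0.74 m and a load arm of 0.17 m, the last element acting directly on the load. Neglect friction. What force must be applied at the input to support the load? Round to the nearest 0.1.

302.6 N

Wheel-and-axle MA = R/r = 10.2/2.9 = 3.5172.
Lever MA = effort arm / load arm = 0.74/0.17 = 4.3529.
Combined ideal MA = 3.5172 × 4.3529 = 15.31.
Effort = load / MA = 4633 / 15.31 = 302.61 N.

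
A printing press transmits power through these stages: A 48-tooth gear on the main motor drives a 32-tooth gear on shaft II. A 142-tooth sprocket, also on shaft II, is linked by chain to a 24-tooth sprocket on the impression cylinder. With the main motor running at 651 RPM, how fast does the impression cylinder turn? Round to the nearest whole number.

the main motor → shaft II (gear mesh, 32/48): 651 ÷ 0.66667 = 976.5 RPM
shaft II → the impression cylinder (chain, 24/142): 976.5 ÷ 0.16901 = 5777.6 RPM

5778 RPM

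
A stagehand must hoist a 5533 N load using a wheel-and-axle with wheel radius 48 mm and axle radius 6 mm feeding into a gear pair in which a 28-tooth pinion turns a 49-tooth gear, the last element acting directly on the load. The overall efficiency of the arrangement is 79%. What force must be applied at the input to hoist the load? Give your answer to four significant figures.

500.3 N

Wheel-and-axle MA = R/r = 48/6 = 8.
Gear pair MA = 49/28 = 1.75.
Combined ideal MA = 8 × 1.75 = 14.
Actual MA = 14 × 0.79 = 11.06.
Effort = load / actual MA = 5533 / 11.06 = 500.27 N.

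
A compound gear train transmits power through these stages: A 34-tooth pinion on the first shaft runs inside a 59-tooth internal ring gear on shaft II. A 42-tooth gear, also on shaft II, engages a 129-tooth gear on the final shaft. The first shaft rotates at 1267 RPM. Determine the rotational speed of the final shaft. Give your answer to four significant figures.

Internal gear: ratio = 59/34 = 1.7353, so shaft II turns at 1267 / 1.7353 = 730.14 RPM.
Gear mesh: ratio = 129/42 = 3.0714, so the final shaft turns at 730.14 / 3.0714 = 237.72 RPM.

237.7 RPM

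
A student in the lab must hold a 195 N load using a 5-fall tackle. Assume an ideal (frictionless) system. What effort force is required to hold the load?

39 N

Block-and-tackle MA = number of supporting rope parts = 5.
Effort = load / MA = 195 / 5 = 39 N.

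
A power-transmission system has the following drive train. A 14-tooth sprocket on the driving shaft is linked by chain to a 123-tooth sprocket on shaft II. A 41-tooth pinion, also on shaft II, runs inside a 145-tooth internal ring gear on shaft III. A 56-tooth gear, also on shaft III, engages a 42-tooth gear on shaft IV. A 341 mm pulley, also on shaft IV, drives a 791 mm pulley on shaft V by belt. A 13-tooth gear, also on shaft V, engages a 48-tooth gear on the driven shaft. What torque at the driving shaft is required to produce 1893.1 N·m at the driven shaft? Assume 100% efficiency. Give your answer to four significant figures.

9.485 N·m

Overall ratio R = 8.7857 × 3.5366 × 0.75 × 2.3196 × 3.6923 = 199.59.
Input torque = output torque / R = 1893.1 / 199.59 = 9.4849 N·m.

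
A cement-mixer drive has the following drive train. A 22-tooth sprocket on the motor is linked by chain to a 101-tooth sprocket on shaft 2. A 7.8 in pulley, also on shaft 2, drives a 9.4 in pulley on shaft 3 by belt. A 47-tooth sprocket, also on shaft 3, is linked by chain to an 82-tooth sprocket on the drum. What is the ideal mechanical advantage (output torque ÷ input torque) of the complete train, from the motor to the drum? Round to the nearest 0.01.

9.65

Each stage contributes driven/driver: chain 101/22 = 4.5909, belt 9.4/7.8 = 1.2051, chain 82/47 = 1.7447.
Overall: 4.5909 × 1.2051 × 1.7447 = 9.6527.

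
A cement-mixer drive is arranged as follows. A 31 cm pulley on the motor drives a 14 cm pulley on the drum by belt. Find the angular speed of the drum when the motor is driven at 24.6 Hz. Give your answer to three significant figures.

the motor → the drum (belt, 14/31): 24.6 ÷ 0.45161 = 54.471 Hz

54.5 Hz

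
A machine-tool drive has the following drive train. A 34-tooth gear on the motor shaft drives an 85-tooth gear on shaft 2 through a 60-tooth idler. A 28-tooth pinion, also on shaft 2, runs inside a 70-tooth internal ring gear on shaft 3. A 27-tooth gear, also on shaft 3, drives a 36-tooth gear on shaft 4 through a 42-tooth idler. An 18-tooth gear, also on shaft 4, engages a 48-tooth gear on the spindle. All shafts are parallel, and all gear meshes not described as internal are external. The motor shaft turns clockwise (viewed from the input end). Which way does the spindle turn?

the motor shaft → shaft 2: driver → idler → driven is 2 external meshes, 2 reversals → CW.
shaft 2 → shaft 3: internal mesh, same direction → CW.
shaft 3 → shaft 4: driver → idler → driven is 2 external meshes, 2 reversals → CW.
shaft 4 → the spindle: external mesh, 1 reversal → CCW.
5 reversals in total — an odd number — so the spindle turns opposite to the motor shaft.

counterclockwise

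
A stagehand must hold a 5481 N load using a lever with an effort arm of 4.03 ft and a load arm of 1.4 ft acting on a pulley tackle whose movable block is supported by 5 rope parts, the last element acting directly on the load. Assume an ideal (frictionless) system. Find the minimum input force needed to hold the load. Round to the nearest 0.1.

Lever MA = effort arm / load arm = 4.03/1.4 = 2.8786.
Block-and-tackle MA = number of supporting rope parts = 5.
Combined ideal MA = 2.8786 × 5 = 14.393.
Effort = load / MA = 5481 / 14.393 = 380.81 N.

380.8 N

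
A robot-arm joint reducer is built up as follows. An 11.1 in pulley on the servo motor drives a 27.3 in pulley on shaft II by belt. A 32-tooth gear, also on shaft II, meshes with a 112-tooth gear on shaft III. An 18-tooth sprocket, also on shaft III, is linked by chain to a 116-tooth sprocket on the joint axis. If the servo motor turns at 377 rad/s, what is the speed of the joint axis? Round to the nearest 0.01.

6.80 rad/s

Belt: ratio = 27.3/11.1 = 2.4595, so shaft II turns at 377 / 2.4595 = 153.29 rad/s.
Gear mesh: ratio = 112/32 = 3.5, so shaft III turns at 153.29 / 3.5 = 43.796 rad/s.
Chain: ratio = 116/18 = 6.4444, so the joint axis turns at 43.796 / 6.4444 = 6.7959 rad/s.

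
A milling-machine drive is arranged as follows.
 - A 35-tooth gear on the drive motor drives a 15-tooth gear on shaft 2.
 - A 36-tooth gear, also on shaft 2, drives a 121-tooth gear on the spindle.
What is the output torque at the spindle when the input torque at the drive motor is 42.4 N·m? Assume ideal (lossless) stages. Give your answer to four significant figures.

61.08 N·m

Gear mesh: ratio = 15/35 = 0.42857; torque at shaft 2 = 42.4 × 0.42857 = 18.171 N·m.
Gear mesh: ratio = 121/36 = 3.3611; torque at the spindle = 18.171 × 3.3611 = 61.076 N·m.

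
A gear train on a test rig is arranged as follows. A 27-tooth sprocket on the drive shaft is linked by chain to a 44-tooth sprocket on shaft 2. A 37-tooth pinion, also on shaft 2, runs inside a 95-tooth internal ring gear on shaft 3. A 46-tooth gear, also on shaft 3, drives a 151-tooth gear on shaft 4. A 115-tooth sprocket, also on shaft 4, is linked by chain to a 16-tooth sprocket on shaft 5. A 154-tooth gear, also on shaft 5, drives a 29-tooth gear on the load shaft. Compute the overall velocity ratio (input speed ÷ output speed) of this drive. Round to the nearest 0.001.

0.360

Each stage contributes driven/driver: chain 44/27 = 1.6296, internal gear 95/37 = 2.5676, gear mesh 151/46 = 3.2826, chain 16/115 = 0.13913, gear mesh 29/154 = 0.18831.
Overall: 1.6296 × 2.5676 × 3.2826 × 0.13913 × 0.18831 = 0.35986.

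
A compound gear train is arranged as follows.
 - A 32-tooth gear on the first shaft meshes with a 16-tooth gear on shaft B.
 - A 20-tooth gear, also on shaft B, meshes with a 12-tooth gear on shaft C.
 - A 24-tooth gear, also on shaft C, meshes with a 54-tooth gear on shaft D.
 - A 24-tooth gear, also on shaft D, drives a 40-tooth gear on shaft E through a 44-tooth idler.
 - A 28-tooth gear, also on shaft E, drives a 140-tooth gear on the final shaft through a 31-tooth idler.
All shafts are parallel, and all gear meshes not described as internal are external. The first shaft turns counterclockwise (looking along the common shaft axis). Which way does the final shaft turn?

the first shaft → shaft B: external mesh, 1 reversal → CW.
shaft B → shaft C: external mesh, 1 reversal → CCW.
shaft C → shaft D: external mesh, 1 reversal → CW.
shaft D → shaft E: driver → idler → driven is 2 external meshes, 2 reversals → CW.
shaft E → the final shaft: driver → idler → driven is 2 external meshes, 2 reversals → CW.
7 reversals in total — an odd number — so the final shaft turns opposite to the first shaft.

clockwise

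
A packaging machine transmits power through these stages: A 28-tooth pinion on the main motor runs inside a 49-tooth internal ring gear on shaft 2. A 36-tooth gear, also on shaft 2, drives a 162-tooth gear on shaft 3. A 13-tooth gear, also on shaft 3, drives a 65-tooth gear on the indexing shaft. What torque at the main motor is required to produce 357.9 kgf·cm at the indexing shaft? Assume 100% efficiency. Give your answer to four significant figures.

9.090 kgf·cm

Overall ratio R = 1.75 × 4.5 × 5 = 39.375.
Input torque = output torque / R = 357.9 / 39.375 = 9.0895 kgf·cm.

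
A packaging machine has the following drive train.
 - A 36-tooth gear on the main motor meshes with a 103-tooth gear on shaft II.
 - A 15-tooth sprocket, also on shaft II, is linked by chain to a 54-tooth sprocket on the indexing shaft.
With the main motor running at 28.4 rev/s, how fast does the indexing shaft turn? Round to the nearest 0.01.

2.76 rev/s

gear mesh 103/36 = 2.8611 → 28.4/2.8611 = 9.9262 rev/s
chain 54/15 = 3.6 → 9.9262/3.6 = 2.7573 rev/s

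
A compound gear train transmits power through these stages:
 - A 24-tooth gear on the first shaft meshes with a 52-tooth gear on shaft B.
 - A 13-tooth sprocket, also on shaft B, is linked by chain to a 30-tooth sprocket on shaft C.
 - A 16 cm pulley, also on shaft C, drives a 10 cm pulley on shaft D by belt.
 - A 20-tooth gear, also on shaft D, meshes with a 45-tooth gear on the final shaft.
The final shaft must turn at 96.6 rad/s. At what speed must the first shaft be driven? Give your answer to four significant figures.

Overall ratio R = 2.1667 × 2.3077 × 0.625 × 2.25 = 7.0312.
Required input speed = output speed × R = 96.6 × 7.0312 = 679.22 rad/s.

679.2 rad/s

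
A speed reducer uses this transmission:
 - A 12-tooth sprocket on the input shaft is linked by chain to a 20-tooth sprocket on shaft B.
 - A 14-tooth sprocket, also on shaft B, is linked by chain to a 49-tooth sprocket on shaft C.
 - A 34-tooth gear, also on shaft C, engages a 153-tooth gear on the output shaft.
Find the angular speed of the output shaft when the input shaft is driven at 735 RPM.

28 RPM

the input shaft → shaft B (chain, 20/12): 735 ÷ 1.6667 = 441 RPM
shaft B → shaft C (chain, 49/14): 441 ÷ 3.5 = 126 RPM
shaft C → the output shaft (gear mesh, 153/34): 126 ÷ 4.5 = 28 RPM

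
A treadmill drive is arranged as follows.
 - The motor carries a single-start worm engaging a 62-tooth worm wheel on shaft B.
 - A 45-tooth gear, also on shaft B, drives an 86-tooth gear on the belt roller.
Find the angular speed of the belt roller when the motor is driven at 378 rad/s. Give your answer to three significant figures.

Worm: ratio = 62/1 = 62, so shaft B turns at 378 / 62 = 6.0968 rad/s.
Gear mesh: ratio = 86/45 = 1.9111, so the belt roller turns at 6.0968 / 1.9111 = 3.1902 rad/s.

3.19 rad/s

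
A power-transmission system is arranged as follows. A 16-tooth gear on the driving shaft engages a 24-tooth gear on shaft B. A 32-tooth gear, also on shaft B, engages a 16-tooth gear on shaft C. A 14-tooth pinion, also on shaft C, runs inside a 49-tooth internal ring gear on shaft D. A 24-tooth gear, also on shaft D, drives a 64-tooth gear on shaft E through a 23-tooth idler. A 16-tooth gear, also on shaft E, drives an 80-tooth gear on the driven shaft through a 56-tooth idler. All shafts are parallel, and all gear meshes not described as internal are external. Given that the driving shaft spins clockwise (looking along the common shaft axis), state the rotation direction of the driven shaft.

clockwise

the driving shaft → shaft B: external mesh, 1 reversal → CCW.
shaft B → shaft C: external mesh, 1 reversal → CW.
shaft C → shaft D: internal mesh, same direction → CW.
shaft D → shaft E: driver → idler → driven is 2 external meshes, 2 reversals → CW.
shaft E → the driven shaft: driver → idler → driven is 2 external meshes, 2 reversals → CW.
6 reversals in total — an even number — so the driven shaft turns the same way as the driving shaft.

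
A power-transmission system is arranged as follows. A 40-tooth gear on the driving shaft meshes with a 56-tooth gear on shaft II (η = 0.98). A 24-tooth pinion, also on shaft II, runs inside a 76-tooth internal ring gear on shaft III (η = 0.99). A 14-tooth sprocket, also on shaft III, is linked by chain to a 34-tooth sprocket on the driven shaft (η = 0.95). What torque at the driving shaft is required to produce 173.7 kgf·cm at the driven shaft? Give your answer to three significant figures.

17.5 kgf·cm

Overall ratio R = 1.4 × 3.1667 × 2.4286 = 10.767; overall efficiency η = 0.98 × 0.99 × 0.95 = 0.9217.
Input torque = output torque / (R × η) = 173.7 / (10.767 × 0.9217) = 17.504 kgf·cm.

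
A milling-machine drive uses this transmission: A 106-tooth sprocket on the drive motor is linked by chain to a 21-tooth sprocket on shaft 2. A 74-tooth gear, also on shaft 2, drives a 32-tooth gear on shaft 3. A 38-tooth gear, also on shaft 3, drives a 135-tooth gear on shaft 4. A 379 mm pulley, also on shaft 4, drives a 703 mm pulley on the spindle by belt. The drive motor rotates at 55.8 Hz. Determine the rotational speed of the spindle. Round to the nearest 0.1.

chain 21/106 = 0.19811 → 55.8/0.19811 = 281.66 Hz
gear mesh 32/74 = 0.43243 → 281.66/0.43243 = 651.33 Hz
gear mesh 135/38 = 3.5526 → 651.33/3.5526 = 183.34 Hz
belt 703/379 = 1.8549 → 183.34/1.8549 = 98.841 Hz

98.8 Hz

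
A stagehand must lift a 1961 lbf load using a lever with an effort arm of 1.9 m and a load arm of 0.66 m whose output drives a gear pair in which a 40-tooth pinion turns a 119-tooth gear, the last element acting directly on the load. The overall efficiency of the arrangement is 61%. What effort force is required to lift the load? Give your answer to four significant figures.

Lever MA = effort arm / load arm = 1.9/0.66 = 2.8788.
Gear pair MA = 119/40 = 2.975.
Combined ideal MA = 2.8788 × 2.975 = 8.5644.
Actual MA = 8.5644 × 0.61 = 5.2243.
Effort = load / actual MA = 1961 / 5.2243 = 375.36 lbf.

375.4 lbf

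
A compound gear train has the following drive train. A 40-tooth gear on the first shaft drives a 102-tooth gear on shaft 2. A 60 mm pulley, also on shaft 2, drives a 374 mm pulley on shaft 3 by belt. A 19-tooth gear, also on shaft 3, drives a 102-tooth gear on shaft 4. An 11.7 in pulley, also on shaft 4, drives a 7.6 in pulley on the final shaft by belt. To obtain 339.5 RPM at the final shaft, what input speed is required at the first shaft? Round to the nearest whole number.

Overall ratio R = 2.55 × 6.2333 × 5.3684 × 0.64957 = 55.429.
Required input speed = output speed × R = 339.5 × 55.429 = 18818 RPM.

18818 RPM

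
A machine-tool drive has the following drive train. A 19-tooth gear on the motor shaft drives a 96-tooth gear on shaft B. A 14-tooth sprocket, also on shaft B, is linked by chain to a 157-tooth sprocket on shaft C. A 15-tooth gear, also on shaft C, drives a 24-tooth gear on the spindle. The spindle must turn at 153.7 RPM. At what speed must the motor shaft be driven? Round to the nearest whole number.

13934 RPM

Overall ratio R = 5.0526 × 11.214 × 1.6 = 90.659.
Required input speed = output speed × R = 153.7 × 90.659 = 13934 RPM.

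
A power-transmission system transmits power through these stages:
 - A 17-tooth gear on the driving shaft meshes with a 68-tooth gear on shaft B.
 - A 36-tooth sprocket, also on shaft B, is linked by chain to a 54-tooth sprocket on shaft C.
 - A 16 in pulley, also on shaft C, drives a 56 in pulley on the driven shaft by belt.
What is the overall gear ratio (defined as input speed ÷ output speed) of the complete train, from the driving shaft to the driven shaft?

21

Each stage contributes driven/driver: gear mesh 68/17 = 4, chain 54/36 = 1.5, belt 56/16 = 3.5.
Overall: 4 × 1.5 × 3.5 = 21.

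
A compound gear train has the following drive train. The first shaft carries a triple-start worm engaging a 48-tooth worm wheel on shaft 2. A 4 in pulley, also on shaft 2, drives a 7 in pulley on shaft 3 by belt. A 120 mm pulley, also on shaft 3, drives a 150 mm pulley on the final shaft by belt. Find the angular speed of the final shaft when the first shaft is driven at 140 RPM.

Worm: ratio = 48/3 = 16, so shaft 2 turns at 140 / 16 = 8.75 RPM.
Belt: ratio = 7/4 = 1.75, so shaft 3 turns at 8.75 / 1.75 = 5 RPM.
Belt: ratio = 150/120 = 1.25, so the final shaft turns at 5 / 1.25 = 4 RPM.

4 RPM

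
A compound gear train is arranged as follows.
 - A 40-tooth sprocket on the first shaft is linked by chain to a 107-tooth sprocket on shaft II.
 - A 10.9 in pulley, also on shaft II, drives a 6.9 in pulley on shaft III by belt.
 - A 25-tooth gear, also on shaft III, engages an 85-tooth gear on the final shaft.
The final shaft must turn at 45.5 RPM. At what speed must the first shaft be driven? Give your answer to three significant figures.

Overall ratio R = 2.675 × 0.63303 × 3.4 = 5.7574.
Required input speed = output speed × R = 45.5 × 5.7574 = 261.96 RPM.

262 RPM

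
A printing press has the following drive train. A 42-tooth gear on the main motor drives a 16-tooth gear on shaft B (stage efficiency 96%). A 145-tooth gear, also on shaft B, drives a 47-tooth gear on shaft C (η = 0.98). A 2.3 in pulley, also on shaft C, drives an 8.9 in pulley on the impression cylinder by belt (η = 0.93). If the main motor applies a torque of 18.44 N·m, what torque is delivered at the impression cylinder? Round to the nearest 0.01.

After the gear mesh (16/42): 18.44 × 0.38095 × 0.96 = 6.7438 N·m
After the gear mesh (47/145): 6.7438 × 0.32414 × 0.98 = 2.1422 N·m
After the belt (8.9/2.3): 2.1422 × 3.8696 × 0.93 = 7.7091 N·m

7.71 N·m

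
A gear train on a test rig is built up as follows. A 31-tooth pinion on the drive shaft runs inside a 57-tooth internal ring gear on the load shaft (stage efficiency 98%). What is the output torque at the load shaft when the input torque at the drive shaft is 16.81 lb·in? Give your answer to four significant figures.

Internal gear: ratio = 57/31 = 1.8387; torque at the load shaft = 16.81 × 1.8387 × 0.98 = 30.291 lb·in.

30.29 lb·in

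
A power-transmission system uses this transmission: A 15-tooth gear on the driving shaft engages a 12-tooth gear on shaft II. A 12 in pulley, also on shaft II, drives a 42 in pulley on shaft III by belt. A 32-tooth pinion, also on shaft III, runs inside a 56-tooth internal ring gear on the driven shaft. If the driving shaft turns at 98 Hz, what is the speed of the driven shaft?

gear mesh 12/15 = 0.8 → 98/0.8 = 122.5 Hz
belt 42/12 = 3.5 → 122.5/3.5 = 35 Hz
internal gear 56/32 = 1.75 → 35/1.75 = 20 Hz

20 Hz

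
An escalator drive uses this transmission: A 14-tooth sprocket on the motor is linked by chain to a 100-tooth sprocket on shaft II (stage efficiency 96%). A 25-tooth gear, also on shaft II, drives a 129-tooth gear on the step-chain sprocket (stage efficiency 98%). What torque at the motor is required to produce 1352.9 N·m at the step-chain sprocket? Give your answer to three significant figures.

Overall ratio R = 7.1429 × 5.16 = 36.857; overall efficiency η = 0.96 × 0.98 = 0.9408.
Input torque = output torque / (R × η) = 1352.9 / (36.857 × 0.9408) = 39.016 N·m.

39.0 N·m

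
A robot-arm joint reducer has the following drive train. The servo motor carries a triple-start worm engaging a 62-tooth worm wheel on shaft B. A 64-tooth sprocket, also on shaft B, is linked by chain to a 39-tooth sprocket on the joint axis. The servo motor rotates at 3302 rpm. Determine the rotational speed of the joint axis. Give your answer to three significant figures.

262 rpm

Worm: ratio = 62/3 = 20.667, so shaft B turns at 3302 / 20.667 = 159.77 rpm.
Chain: ratio = 39/64 = 0.60938, so the joint axis turns at 159.77 / 0.60938 = 262.19 rpm.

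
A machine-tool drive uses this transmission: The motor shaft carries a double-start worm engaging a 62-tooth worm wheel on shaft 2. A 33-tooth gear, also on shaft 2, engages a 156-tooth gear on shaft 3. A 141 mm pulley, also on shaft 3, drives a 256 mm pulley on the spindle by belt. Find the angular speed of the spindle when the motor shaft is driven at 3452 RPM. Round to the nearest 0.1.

13.0 RPM

Worm: ratio = 62/2 = 31, so shaft 2 turns at 3452 / 31 = 111.35 RPM.
Gear mesh: ratio = 156/33 = 4.7273, so shaft 3 turns at 111.35 / 4.7273 = 23.556 RPM.
Belt: ratio = 256/141 = 1.8156, so the spindle turns at 23.556 / 1.8156 = 12.974 RPM.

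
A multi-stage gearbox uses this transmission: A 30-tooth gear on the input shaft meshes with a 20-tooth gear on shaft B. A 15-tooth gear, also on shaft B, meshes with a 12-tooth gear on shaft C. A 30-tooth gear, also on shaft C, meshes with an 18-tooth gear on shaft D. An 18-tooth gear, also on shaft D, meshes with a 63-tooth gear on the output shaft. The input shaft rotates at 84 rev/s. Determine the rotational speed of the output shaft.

gear mesh 20/30 = 0.66667 → 84/0.66667 = 126 rev/s
gear mesh 12/15 = 0.8 → 126/0.8 = 157.5 rev/s
gear mesh 18/30 = 0.6 → 157.5/0.6 = 262.5 rev/s
gear mesh 63/18 = 3.5 → 262.5/3.5 = 75 rev/s

75 rev/s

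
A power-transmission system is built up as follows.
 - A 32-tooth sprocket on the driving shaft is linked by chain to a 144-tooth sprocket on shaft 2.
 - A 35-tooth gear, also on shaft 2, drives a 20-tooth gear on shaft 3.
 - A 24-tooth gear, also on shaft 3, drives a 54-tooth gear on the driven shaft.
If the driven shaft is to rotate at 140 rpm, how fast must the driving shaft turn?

810 rpm

Overall ratio R = 4.5 × 0.57143 × 2.25 = 5.7857.
Required input speed = output speed × R = 140 × 5.7857 = 810 rpm.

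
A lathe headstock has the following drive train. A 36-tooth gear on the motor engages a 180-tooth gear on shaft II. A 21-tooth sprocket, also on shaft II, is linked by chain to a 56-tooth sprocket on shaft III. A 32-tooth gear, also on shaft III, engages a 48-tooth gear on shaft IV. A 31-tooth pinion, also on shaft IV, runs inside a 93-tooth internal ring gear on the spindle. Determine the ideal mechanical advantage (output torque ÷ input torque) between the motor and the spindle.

60

Each stage contributes driven/driver: gear mesh 180/36 = 5, chain 56/21 = 2.6667, gear mesh 48/32 = 1.5, internal gear 93/31 = 3.
Overall: 5 × 2.6667 × 1.5 × 3 = 60.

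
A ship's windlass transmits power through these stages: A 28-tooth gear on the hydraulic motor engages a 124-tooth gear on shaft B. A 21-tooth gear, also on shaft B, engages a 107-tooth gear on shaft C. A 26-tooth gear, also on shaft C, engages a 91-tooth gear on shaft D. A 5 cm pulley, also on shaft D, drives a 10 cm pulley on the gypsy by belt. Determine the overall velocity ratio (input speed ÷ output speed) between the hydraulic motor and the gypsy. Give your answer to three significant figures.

158

Each stage contributes driven/driver: gear mesh 124/28 = 4.4286, gear mesh 107/21 = 5.0952, gear mesh 91/26 = 3.5, belt 10/5 = 2.
Overall: 4.4286 × 5.0952 × 3.5 × 2 = 157.95.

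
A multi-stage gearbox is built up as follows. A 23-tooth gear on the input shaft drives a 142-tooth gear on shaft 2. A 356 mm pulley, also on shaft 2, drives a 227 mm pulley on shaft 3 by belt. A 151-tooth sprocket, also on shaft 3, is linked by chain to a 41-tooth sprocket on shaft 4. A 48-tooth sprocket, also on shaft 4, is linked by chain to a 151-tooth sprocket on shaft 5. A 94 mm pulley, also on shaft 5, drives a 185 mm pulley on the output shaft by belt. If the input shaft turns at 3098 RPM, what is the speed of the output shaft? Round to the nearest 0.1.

468.1 RPM

Gear mesh: ratio = 142/23 = 6.1739, so shaft 2 turns at 3098 / 6.1739 = 501.79 RPM.
Belt: ratio = 227/356 = 0.63764, so shaft 3 turns at 501.79 / 0.63764 = 786.95 RPM.
Chain: ratio = 41/151 = 0.27152, so shaft 4 turns at 786.95 / 0.27152 = 2898.3 RPM.
Chain: ratio = 151/48 = 3.1458, so shaft 5 turns at 2898.3 / 3.1458 = 921.3 RPM.
Belt: ratio = 185/94 = 1.9681, so the output shaft turns at 921.3 / 1.9681 = 468.12 RPM.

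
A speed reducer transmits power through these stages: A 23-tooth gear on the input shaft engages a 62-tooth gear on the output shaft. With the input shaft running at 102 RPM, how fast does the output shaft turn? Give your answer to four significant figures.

37.84 RPM

gear mesh 62/23 = 2.6957 → 102/2.6957 = 37.839 RPM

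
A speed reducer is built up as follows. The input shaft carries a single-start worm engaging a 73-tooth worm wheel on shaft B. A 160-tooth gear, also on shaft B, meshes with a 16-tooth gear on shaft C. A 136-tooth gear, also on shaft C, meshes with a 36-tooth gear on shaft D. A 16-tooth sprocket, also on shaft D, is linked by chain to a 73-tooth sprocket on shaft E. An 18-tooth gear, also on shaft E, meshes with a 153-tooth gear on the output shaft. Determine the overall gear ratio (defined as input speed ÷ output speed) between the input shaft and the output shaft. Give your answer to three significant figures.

74.9

Each stage contributes driven/driver: worm 73/1 = 73, gear mesh 16/160 = 0.1, gear mesh 36/136 = 0.26471, chain 73/16 = 4.5625, gear mesh 153/18 = 8.5.
Overall: 73 × 0.1 × 0.26471 × 4.5625 × 8.5 = 74.939.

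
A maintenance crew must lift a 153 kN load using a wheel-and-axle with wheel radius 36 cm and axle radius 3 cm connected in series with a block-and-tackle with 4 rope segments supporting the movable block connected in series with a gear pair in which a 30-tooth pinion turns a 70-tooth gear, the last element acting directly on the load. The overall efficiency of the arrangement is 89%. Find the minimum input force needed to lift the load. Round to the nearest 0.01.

1.53 kN

Wheel-and-axle MA = R/r = 36/3 = 12.
Block-and-tackle MA = number of supporting rope parts = 4.
Gear pair MA = 70/30 = 2.3333.
Combined ideal MA = 12 × 4 × 2.3333 = 112.
Actual MA = 112 × 0.89 = 99.68.
Effort = load / actual MA = 153 / 99.68 = 1.5349 kN.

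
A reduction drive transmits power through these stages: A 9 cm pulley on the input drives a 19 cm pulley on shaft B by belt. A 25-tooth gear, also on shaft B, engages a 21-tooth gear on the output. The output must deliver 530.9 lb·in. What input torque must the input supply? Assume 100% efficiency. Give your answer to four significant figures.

299.4 lb·in

Overall ratio R = 2.1111 × 0.84 = 1.7733.
Input torque = output torque / R = 530.9 / 1.7733 = 299.38 lb·in.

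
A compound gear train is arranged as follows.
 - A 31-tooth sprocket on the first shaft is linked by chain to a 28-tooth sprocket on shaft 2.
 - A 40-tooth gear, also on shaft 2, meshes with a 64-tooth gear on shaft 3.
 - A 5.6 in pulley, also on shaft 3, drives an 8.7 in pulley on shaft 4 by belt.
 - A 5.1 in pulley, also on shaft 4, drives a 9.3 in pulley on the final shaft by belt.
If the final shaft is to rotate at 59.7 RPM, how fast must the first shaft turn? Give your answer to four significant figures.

Overall ratio R = 0.90323 × 1.6 × 1.5536 × 1.8235 = 4.0941.
Required input speed = output speed × R = 59.7 × 4.0941 = 244.42 RPM.

244.4 RPM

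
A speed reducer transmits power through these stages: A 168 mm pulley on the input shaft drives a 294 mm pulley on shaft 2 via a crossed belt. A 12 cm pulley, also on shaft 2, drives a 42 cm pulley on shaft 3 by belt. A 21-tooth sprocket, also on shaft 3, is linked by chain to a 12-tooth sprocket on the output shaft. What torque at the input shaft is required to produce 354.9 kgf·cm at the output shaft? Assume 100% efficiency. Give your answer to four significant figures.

Overall ratio R = 1.75 × 3.5 × 0.57143 = 3.5.
Input torque = output torque / R = 354.9 / 3.5 = 101.4 kgf·cm.

101.4 kgf·cm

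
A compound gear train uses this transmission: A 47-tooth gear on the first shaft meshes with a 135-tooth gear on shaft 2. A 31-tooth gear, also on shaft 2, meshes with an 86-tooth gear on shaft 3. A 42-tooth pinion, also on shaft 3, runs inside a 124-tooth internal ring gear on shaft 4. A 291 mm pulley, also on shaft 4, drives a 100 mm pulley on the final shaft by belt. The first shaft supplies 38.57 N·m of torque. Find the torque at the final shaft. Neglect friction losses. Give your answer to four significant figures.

gear mesh 135/47 = 2.8723 → τ = 38.57·2.8723 = 110.79 N·m
gear mesh 86/31 = 2.7742 → τ = 110.79·2.7742 = 307.34 N·m
internal gear 124/42 = 2.9524 → τ = 307.34·2.9524 = 907.39 N·m
belt 100/291 = 0.34364 → τ = 907.39·0.34364 = 311.82 N·m

311.8 N·m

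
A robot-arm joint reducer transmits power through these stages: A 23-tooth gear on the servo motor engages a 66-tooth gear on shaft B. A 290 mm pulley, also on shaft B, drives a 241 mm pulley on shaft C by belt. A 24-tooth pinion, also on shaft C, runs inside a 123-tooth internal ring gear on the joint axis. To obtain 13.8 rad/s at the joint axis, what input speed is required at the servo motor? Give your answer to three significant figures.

169 rad/s

Overall ratio R = 2.8696 × 0.83103 × 5.125 = 12.222.
Required input speed = output speed × R = 13.8 × 12.222 = 168.66 rad/s.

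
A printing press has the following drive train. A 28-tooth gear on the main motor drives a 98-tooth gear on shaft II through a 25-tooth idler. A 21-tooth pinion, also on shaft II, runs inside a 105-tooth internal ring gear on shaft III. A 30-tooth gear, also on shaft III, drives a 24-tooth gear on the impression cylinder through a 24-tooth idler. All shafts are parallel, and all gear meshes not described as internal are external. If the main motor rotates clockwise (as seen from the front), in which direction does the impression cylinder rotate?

the main motor → shaft II: driver → idler → driven is 2 external meshes, 2 reversals → CW.
shaft II → shaft III: internal mesh, same direction → CW.
shaft III → the impression cylinder: driver → idler → driven is 2 external meshes, 2 reversals → CW.
4 reversals in total — an even number — so the impression cylinder turns the same way as the main motor.

clockwise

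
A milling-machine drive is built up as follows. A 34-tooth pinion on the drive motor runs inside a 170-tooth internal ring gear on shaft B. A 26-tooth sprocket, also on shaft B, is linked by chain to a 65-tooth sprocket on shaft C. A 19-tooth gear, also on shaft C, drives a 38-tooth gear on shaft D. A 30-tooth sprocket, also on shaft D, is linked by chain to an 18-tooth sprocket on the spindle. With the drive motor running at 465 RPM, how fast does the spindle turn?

internal gear 170/34 = 5 → 465/5 = 93 RPM
chain 65/26 = 2.5 → 93/2.5 = 37.2 RPM
gear mesh 38/19 = 2 → 37.2/2 = 18.6 RPM
chain 18/30 = 0.6 → 18.6/0.6 = 31 RPM

31 RPM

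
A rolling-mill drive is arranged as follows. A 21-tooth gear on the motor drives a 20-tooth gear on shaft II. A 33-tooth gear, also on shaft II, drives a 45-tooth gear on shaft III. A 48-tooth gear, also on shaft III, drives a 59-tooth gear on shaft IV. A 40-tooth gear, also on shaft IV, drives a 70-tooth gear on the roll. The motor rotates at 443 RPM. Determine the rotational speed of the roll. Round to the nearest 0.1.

158.6 RPM

Gear mesh: ratio = 20/21 = 0.95238, so shaft II turns at 443 / 0.95238 = 465.15 RPM.
Gear mesh: ratio = 45/33 = 1.3636, so shaft III turns at 465.15 / 1.3636 = 341.11 RPM.
Gear mesh: ratio = 59/48 = 1.2292, so shaft IV turns at 341.11 / 1.2292 = 277.51 RPM.
Gear mesh: ratio = 70/40 = 1.75, so the roll turns at 277.51 / 1.75 = 158.58 RPM.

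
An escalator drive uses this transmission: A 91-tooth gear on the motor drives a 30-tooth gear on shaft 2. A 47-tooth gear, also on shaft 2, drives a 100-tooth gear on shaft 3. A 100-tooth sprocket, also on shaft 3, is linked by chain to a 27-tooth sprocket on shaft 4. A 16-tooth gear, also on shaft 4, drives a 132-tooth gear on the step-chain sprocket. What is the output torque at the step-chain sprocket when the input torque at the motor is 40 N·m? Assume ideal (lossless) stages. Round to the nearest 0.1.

62.5 N·m

Gear mesh: ratio = 30/91 = 0.32967; torque at shaft 2 = 40 × 0.32967 = 13.187 N·m.
Gear mesh: ratio = 100/47 = 2.1277; torque at shaft 3 = 13.187 × 2.1277 = 28.057 N·m.
Chain: ratio = 27/100 = 0.27; torque at shaft 4 = 28.057 × 0.27 = 7.5754 N·m.
Gear mesh: ratio = 132/16 = 8.25; torque at the step-chain sprocket = 7.5754 × 8.25 = 62.497 N·m.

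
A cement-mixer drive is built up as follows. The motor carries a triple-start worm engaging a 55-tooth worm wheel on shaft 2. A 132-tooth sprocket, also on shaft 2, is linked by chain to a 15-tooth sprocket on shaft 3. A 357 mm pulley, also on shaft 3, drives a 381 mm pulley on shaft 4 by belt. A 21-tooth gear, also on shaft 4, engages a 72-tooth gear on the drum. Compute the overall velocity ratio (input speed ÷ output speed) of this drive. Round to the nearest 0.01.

Each stage contributes driven/driver: worm 55/3 = 18.333, chain 15/132 = 0.11364, belt 381/357 = 1.0672, gear mesh 72/21 = 3.4286.
Overall: 18.333 × 0.11364 × 1.0672 × 3.4286 = 7.623.

7.62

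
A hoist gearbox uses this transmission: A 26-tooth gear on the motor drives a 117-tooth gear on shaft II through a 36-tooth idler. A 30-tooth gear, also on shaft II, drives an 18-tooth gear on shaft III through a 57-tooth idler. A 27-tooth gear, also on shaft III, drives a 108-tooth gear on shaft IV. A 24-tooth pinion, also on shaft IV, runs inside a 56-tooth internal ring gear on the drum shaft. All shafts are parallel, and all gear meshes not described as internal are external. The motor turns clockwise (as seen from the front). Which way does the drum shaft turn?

the motor → shaft II: driver → idler → driven is 2 external meshes, 2 reversals → CW.
shaft II → shaft III: driver → idler → driven is 2 external meshes, 2 reversals → CW.
shaft III → shaft IV: external mesh, 1 reversal → CCW.
shaft IV → the drum shaft: internal mesh, same direction → CCW.
5 reversals in total — an odd number — so the drum shaft turns opposite to the motor.

anticlockwise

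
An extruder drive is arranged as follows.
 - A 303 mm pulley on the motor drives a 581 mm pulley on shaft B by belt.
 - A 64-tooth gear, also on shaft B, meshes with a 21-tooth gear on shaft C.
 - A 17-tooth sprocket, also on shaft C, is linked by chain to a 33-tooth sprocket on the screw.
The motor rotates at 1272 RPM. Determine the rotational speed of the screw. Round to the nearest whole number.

the motor → shaft B (belt, 581/303): 1272 ÷ 1.9175 = 663.37 RPM
shaft B → shaft C (gear mesh, 21/64): 663.37 ÷ 0.32812 = 2021.7 RPM
shaft C → the screw (chain, 33/17): 2021.7 ÷ 1.9412 = 1041.5 RPM

1041 RPM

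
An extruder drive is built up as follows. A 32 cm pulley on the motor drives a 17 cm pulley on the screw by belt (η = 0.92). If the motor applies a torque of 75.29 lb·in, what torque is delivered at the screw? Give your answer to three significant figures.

After the belt (17/32): 75.29 × 0.53125 × 0.92 = 36.798 lb·in

36.8 lb·in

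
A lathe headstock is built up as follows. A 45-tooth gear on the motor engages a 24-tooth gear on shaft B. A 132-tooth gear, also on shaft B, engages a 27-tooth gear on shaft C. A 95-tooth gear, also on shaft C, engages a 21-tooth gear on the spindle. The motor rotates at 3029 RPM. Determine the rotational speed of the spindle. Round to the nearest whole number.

Gear mesh: ratio = 24/45 = 0.53333, so shaft B turns at 3029 / 0.53333 = 5679.4 RPM.
Gear mesh: ratio = 27/132 = 0.20455, so shaft C turns at 5679.4 / 0.20455 = 27766 RPM.
Gear mesh: ratio = 21/95 = 0.22105, so the spindle turns at 27766 / 0.22105 = 1.2561e+05 RPM.

125607 RPM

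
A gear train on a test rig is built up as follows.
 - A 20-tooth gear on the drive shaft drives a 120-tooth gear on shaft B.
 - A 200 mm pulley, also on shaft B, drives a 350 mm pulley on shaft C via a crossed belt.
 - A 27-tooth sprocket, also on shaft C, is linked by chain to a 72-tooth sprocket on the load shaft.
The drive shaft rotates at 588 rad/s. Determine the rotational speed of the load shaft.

the drive shaft → shaft B (gear mesh, 120/20): 588 ÷ 6 = 98 rad/s
shaft B → shaft C (belt, 350/200): 98 ÷ 1.75 = 56 rad/s
shaft C → the load shaft (chain, 72/27): 56 ÷ 2.6667 = 21 rad/s

21 rad/s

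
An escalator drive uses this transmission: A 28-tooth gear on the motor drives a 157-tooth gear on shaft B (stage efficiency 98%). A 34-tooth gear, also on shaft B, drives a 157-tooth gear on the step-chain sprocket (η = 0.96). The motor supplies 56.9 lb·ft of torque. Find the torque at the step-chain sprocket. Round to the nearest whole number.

After the gear mesh (157/28): 56.9 × 5.6071 × 0.98 = 312.67 lb·ft
After the gear mesh (157/34): 312.67 × 4.6176 × 0.96 = 1386 lb·ft

1386 lb·ft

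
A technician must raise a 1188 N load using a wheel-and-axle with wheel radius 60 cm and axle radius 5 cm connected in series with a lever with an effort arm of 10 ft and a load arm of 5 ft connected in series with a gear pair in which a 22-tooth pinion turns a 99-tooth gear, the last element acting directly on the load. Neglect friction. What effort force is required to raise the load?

Wheel-and-axle MA = R/r = 60/5 = 12.
Lever MA = effort arm / load arm = 10/5 = 2.
Gear pair MA = 99/22 = 4.5.
Combined ideal MA = 12 × 2 × 4.5 = 108.
Effort = load / MA = 1188 / 108 = 11 N.

11 N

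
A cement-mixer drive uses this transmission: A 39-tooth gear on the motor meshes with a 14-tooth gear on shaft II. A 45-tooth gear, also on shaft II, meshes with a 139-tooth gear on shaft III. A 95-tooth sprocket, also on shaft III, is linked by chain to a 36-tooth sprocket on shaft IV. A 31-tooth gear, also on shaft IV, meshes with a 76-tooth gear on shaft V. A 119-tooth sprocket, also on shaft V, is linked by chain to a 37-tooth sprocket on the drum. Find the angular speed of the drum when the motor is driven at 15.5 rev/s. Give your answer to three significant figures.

48.4 rev/s

gear mesh 14/39 = 0.35897 → 15.5/0.35897 = 43.179 rev/s
gear mesh 139/45 = 3.0889 → 43.179/3.0889 = 13.979 rev/s
chain 36/95 = 0.37895 → 13.979/0.37895 = 36.888 rev/s
gear mesh 76/31 = 2.4516 → 36.888/2.4516 = 15.046 rev/s
chain 37/119 = 0.31092 → 15.046/0.31092 = 48.393 rev/s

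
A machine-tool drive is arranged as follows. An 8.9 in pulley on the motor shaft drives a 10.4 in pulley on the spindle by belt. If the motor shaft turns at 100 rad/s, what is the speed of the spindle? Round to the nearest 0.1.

the motor shaft → the spindle (belt, 10.4/8.9): 100 ÷ 1.1685 = 85.577 rad/s

85.6 rad/s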